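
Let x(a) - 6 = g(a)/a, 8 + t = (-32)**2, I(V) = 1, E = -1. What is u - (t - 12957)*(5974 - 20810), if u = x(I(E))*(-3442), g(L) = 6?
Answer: -177197980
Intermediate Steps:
t = 1016 (t = -8 + (-32)**2 = -8 + 1024 = 1016)
x(a) = 6 + 6/a
u = -41304 (u = (6 + 6/1)*(-3442) = (6 + 6*1)*(-3442) = (6 + 6)*(-3442) = 12*(-3442) = -41304)
u - (t - 12957)*(5974 - 20810) = -41304 - (1016 - 12957)*(5974 - 20810) = -41304 - (-11941)*(-14836) = -41304 - 1*177156676 = -41304 - 177156676 = -177197980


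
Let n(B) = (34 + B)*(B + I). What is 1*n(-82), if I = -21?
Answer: 4944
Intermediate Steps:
n(B) = (-21 + B)*(34 + B) (n(B) = (34 + B)*(B - 21) = (34 + B)*(-21 + B) = (-21 + B)*(34 + B))
1*n(-82) = 1*(-714 + (-82)² + 13*(-82)) = 1*(-714 + 6724 - 1066) = 1*4944 = 4944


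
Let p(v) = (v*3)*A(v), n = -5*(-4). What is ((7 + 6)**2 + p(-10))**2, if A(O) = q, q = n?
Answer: 185761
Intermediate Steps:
n = 20
q = 20
A(O) = 20
p(v) = 60*v (p(v) = (v*3)*20 = (3*v)*20 = 60*v)
((7 + 6)**2 + p(-10))**2 = ((7 + 6)**2 + 60*(-10))**2 = (13**2 - 600)**2 = (169 - 600)**2 = (-431)**2 = 185761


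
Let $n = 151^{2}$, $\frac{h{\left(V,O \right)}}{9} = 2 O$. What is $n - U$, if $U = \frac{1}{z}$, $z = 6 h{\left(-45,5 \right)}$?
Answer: $\frac{12312539}{540} \approx 22801.0$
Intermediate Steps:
$h{\left(V,O \right)} = 18 O$ ($h{\left(V,O \right)} = 9 \cdot 2 O = 18 O$)
$n = 22801$
$z = 540$ ($z = 6 \cdot 18 \cdot 5 = 6 \cdot 90 = 540$)
$U = \frac{1}{540} \approx 0.0018519$
$n - U = 22801 - \frac{1}{540} = \frac{12312539}{540}$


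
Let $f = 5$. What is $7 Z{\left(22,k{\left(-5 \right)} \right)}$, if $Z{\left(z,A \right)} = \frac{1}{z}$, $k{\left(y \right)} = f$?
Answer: $\frac{7}{22} \approx 0.31818$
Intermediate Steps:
$k{\left(y \right)} = 5$
$7 Z{\left(22,k{\left(-5 \right)} \right)} = \frac{7}{22}$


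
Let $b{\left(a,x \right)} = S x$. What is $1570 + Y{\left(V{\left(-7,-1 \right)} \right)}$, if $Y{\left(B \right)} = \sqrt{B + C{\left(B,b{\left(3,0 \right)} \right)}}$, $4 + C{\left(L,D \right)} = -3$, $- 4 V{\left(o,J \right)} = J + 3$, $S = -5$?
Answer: $1570 + \frac{i \sqrt{30}}{2} \approx 1570.0 + 2.7386 i$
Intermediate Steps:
$V{\left(o,J \right)} = - \frac{3}{4} - \frac{J}{4}$ ($V{\left(o,J \right)} = - \frac{J + 3}{4} = - \frac{3 + J}{4} = - \frac{3}{4} - \frac{J}{4}$)
$b{\left(a,x \right)} = - 5 x$
$C{\left(L,D \right)} = -7$ ($C{\left(L,D \right)} = -4 - 3 = -7$)
$Y{\left(B \right)} = \sqrt{-7 + B}$ ($Y{\left(B \right)} = \sqrt{B - 7} = \sqrt{-7 + B}$)
$1570 + Y{\left(V{\left(-7,-1 \right)} \right)} = 1570 + \sqrt{-7 - \frac{1}{2}} = 1570 + \sqrt{- \frac{15}{2}} = 1570 + \frac{i \sqrt{30}}{2}$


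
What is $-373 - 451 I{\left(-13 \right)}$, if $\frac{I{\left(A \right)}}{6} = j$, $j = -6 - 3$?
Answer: $23981$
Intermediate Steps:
$j = -9$ ($j = -6 - 3 = -9$)
$I{\left(A \right)} = -54$ ($I{\left(A \right)} = 6 \left(-9\right) = -54$)
$-373 - 451 I{\left(-13 \right)} = -373 - -24354 = -373 + 24354 = 23981$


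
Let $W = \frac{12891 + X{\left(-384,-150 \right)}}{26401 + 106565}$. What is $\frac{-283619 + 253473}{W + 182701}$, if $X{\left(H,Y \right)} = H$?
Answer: $- \frac{1336131012}{8097677891} \approx -0.165$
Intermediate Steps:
$W = \frac{4169}{44322}$ ($W = \frac{12891 - 384}{26401 + 106565} = \frac{12507}{132966} = 12507 \cdot \frac{1}{132966} = \frac{4169}{44322} \approx 0.094062$)
$\frac{-283619 + 253473}{W + 182701} = \frac{-283619 + 253473}{\frac{4169}{44322} + 182701} = - \frac{30146}{\frac{8097677891}{44322}} = \left(-30146\right) \frac{44322}{8097677891} = - \frac{1336131012}{8097677891}$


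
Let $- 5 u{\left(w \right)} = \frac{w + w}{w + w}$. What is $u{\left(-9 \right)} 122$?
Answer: $- \frac{122}{5} \approx -24.4$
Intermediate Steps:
$u{\left(w \right)} = - \frac{1}{5}$ ($u{\left(w \right)} = - \frac{\left(w + w\right) \frac{1}{w + w}}{5} = - \frac{2 w \frac{1}{2 w}}{5} = \left(- \frac{1}{5}\right) 1 = - \frac{1}{5}$)
$u{\left(-9 \right)} 122 = \left(- \frac{1}{5}\right) 122 = - \frac{122}{5}$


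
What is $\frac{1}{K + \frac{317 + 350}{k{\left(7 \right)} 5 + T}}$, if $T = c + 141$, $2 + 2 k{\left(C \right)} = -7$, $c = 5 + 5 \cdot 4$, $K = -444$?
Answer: $- \frac{287}{126094} \approx -0.0022761$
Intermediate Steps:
$c = 25$ ($c = 5 + 20 = 25$)
$k{\left(C \right)} = - \frac{9}{2}$ ($k{\left(C \right)} = -1 + \frac{1}{2} \left(-7\right) = -1 - \frac{7}{2} = - \frac{9}{2}$)
$T = 166$ ($T = 25 + 141 = 166$)
$\frac{1}{K + \frac{317 + 350}{k{\left(7 \right)} 5 + T}} = \frac{1}{-444 + \frac{317 + 350}{\left(- \frac{9}{2}\right) 5 + 166}} = \frac{1}{-444 + \frac{667}{- \frac{45}{2} + 166}} = \frac{1}{-444 + \frac{667}{\frac{287}{2}}} = \frac{1}{-444 + 667 \cdot \frac{2}{287}} = \frac{1}{-444 + \frac{1334}{287}} = \frac{1}{- \frac{126094}{287}} = - \frac{287}{126094}$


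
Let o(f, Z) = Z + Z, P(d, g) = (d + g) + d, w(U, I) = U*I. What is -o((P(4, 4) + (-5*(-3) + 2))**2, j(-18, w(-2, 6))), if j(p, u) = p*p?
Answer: -648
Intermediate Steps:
w(U, I) = I*U
j(p, u) = p**2
P(d, g) = g + 2*d
o(f, Z) = 2*Z
-o((P(4, 4) + (-5*(-3) + 2))**2, j(-18, w(-2, 6))) = -2*(-18)**2 = -2*324 = -1*648 = -648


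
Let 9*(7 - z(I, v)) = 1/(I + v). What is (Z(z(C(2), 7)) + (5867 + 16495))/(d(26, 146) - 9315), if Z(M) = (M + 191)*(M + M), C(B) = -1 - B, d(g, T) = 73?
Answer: -16279453/5988816 ≈ -2.7183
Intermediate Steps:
z(I, v) = 7 - 1/(9*(I + v))
Z(M) = 2*M*(191 + M) (Z(M) = (191 + M)*(2*M) = 2*M*(191 + M))
(Z(z(C(2), 7)) + (5867 + 16495))/(d(26, 146) - 9315) = (2*((-1/9 + 7*(-1 - 1*2) + 7*7)/((-1 - 1*2) + 7))*(191 + (-1/9 + 7*(-1 - 1*2) + 7*7)/((-1 - 1*2) + 7)) + (5867 + 16495))/(73 - 9315) = (2*((-1/9 + 7*(-1 - 2) + 49)/((-1 - 2) + 7))*(191 + (-1/9 + 7*(-1 - 2) + 49)/((-1 - 2) + 7)) + 22362)/(-9242) = (2*((-1/9 + 7*(-3) + 49)/(-3 + 7))*(191 + (-1/9 + 7*(-3) + 49)/(-3 + 7)) + 22362)*(-1/9242) = (2*((-1/9 - 21 + 49)/4)*(191 + (-1/9 - 21 + 49)/4) + 22362)*(-1/9242) = (2*((1/4)*(251/9))*(191 + (1/4)*(251/9)) + 22362)*(-1/9242) = (2*(251/36)*(191 + 251/36) + 22362)*(-1/9242) = (2*(251/36)*(7127/36) + 22362)*(-1/9242) = (1788877/648 + 22362)*(-1/9242) = (16279453/648)*(-1/9242) = -16279453/5988816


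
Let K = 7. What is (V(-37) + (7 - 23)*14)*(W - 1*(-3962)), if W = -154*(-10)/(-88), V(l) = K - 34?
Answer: -1980139/2 ≈ -9.9007e+5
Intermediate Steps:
V(l) = -27 (V(l) = 7 - 34 = -27)
W = -35/2 (W = 1540*(-1/88) = -35/2 ≈ -17.500)
(V(-37) + (7 - 23)*14)*(W - 1*(-3962)) = (-27 + (7 - 23)*14)*(-35/2 - 1*(-3962)) = (-27 - 16*14)*(-35/2 + 3962) = (-27 - 224)*(7889/2) = -251*7889/2 = -1980139/2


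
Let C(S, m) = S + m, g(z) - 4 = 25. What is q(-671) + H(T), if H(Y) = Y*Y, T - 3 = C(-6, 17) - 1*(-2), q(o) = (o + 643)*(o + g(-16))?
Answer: 18232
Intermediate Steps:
g(z) = 29 (g(z) = 4 + 25 = 29)
q(o) = (29 + o)*(643 + o) (q(o) = (o + 643)*(o + 29) = (643 + o)*(29 + o) = (29 + o)*(643 + o))
T = 16 (T = 3 + ((-6 + 17) - 1*(-2)) = 3 + (11 + 2) = 3 + 13 = 16)
H(Y) = Y**2
q(-671) + H(T) = (18647 + (-671)**2 + 672*(-671)) + 16**2 = (18647 + 450241 - 450912) + 256 = 17976 + 256 = 18232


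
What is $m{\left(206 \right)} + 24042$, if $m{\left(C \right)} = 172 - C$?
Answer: $24008$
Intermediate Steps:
$m{\left(206 \right)} + 24042 = \left(172 - 206\right) + 24042 = -34 + 24042 = 24008$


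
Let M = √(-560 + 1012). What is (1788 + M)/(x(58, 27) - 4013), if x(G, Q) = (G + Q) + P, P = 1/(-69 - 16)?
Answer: -151980/333881 - 170*√113/333881 ≈ -0.46060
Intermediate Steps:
P = -1/85 (P = 1/(-85) = -1/85 ≈ -0.011765)
M = 2*√113 (M = √452 = 2*√113 ≈ 21.260)
x(G, Q) = -1/85 + G + Q (x(G, Q) = (G + Q) - 1/85 = -1/85 + G + Q)
(1788 + M)/(x(58, 27) - 4013) = (1788 + 2*√113)/((-1/85 + 58 + 27) - 4013) = (1788 + 2*√113)/(7224/85 - 4013) = (1788 + 2*√113)/(-333881/85) = (1788 + 2*√113)*(-85/333881) = -151980/333881 - 170*√113/333881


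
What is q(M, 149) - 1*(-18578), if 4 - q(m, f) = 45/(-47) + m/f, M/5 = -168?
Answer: 130175931/7003 ≈ 18589.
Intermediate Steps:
M = -840 (M = 5*(-168) = -840)
q(m, f) = 233/47 - m/f (q(m, f) = 4 - (45/(-47) + m/f) = 4 - (45*(-1/47) + m/f) = 4 - (-45/47 + m/f) = 4 + (45/47 - m/f) = 233/47 - m/f)
q(M, 149) - 1*(-18578) = (233/47 - 1*(-840)/149) - 1*(-18578) = (233/47 - 1*(-840)*1/149) + 18578 = (233/47 + 840/149) + 18578 = 74197/7003 + 18578 = 130175931/7003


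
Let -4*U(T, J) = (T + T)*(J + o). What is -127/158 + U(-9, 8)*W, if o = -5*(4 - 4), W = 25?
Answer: 142073/158 ≈ 899.20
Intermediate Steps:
o = 0 (o = -5*0 = 0)
U(T, J) = -J*T/2 (U(T, J) = -(T + T)*(J + 0)/4 = -2*T*J/4 = -J*T/2)
-127/158 + U(-9, 8)*W = -127/158 - 1/2*8*(-9)*25 = -127*1/158 + 36*25 = -127/158 + 900 = 142073/158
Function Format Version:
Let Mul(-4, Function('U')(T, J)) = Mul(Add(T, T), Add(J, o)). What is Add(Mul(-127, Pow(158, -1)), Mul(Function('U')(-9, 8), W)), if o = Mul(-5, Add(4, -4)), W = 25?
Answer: Rational(142073, 158) ≈ 899.20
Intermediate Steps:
o = 0 (o = Mul(-5, 0) = 0)
Function('U')(T, J) = Mul(Rational(-1, 2), J, T) (Function('U')(T, J) = Mul(Rational(-1, 4), Mul(Add(T, T), Add(J, 0))) = Mul(Rational(-1, 4), Mul(Mul(2, T), J)) = Mul(Rational(-1, 4), Mul(2, J, T)) = Mul(Rational(-1, 2), J, T))
Add(Mul(-127, Pow(158, -1)), Mul(Function('U')(-9, 8), W)) = Add(Mul(-127, Pow(158, -1)), Mul(Mul(Rational(-1, 2), 8, -9), 25)) = Add(Mul(-127, Rational(1, 158)), Mul(36, 25)) = Add(Rational(-127, 158), 900) = Rational(142073, 158)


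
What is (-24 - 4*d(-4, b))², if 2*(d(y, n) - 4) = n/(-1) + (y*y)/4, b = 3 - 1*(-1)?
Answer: 1600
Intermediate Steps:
b = 4 (b = 3 + 1 = 4)
d(y, n) = 4 - n/2 + y²/8 (d(y, n) = 4 + (n/(-1) + (y*y)/4)/2 = 4 + (n*(-1) + y²*(¼))/2 = 4 + (-n + y²/4)/2 = 4 + (-n/2 + y²/8) = 4 - n/2 + y²/8)
(-24 - 4*d(-4, b))² = (-24 - 4*(4 - ½*4 + (⅛)*(-4)²))² = (-24 - 4*(4 - 2 + (⅛)*16))² = (-24 - 4*(4 - 2 + 2))² = (-24 - 4*4)² = (-24 - 16)² = (-40)² = 1600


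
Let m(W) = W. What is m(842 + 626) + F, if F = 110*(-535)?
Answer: -57382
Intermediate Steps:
F = -58850
m(842 + 626) + F = (842 + 626) - 58850 = 1468 - 58850 = -57382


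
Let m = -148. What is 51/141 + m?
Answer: -6939/47 ≈ -147.64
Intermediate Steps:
51/141 + m = 51/141 - 148 = 51*(1/141) - 148 = 17/47 - 148 = -6939/47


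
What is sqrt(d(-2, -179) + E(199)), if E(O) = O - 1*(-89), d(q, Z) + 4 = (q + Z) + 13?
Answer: 2*sqrt(29) ≈ 10.770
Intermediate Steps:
d(q, Z) = 9 + Z + q (d(q, Z) = -4 + ((q + Z) + 13) = -4 + ((Z + q) + 13) = -4 + (13 + Z + q) = 9 + Z + q)
E(O) = 89 + O (E(O) = O + 89 = 89 + O)
sqrt(d(-2, -179) + E(199)) = sqrt((9 - 179 - 2) + (89 + 199)) = sqrt(-172 + 288) = sqrt(116) = 2*sqrt(29)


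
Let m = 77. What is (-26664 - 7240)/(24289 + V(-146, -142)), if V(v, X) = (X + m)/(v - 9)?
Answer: -262756/188243 ≈ -1.3958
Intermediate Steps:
V(v, X) = (77 + X)/(-9 + v) (V(v, X) = (X + 77)/(v - 9) = (77 + X)/(-9 + v))
(-26664 - 7240)/(24289 + V(-146, -142)) = (-26664 - 7240)/(24289 + (77 - 142)/(-9 - 146)) = -33904/(24289 - 65/(-155)) = -33904/(24289 - 1/155*(-65)) = -33904/(24289 + 13/31) = -33904/752972/31 = -33904*31/752972 = -262756/188243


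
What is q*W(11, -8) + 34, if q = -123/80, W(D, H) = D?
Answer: 1367/80 ≈ 17.087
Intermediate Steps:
q = -123/80 (q = -123*1/80 = -123/80 ≈ -1.5375)
q*W(11, -8) + 34 = -123/80*11 + 34 = -1353/80 + 34 = 1367/80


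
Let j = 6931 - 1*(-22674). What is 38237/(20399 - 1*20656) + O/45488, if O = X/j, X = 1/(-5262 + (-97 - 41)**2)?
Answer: -709672480168207903/4769878060601760 ≈ -148.78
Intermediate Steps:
X = 1/13782 (X = 1/(-5262 + (-138)**2) = 1/(-5262 + 19044) = 1/13782 ≈ 7.2558e-5)
j = 29605 (j = 6931 + 22674 = 29605)
O = 1/408016110 (O = (1/13782)/29605 = (1/13782)*(1/29605) = 1/408016110 ≈ 2.4509e-9)
38237/(20399 - 1*20656) + O/45488 = 38237/(20399 - 1*20656) + (1/408016110)/45488 = 38237/(20399 - 20656) + (1/408016110)*(1/45488) = 38237/(-257) + 1/18559836811680 = 38237*(-1/257) + 1/18559836811680 = -38237/257 + 1/18559836811680 = -709672480168207903/4769878060601760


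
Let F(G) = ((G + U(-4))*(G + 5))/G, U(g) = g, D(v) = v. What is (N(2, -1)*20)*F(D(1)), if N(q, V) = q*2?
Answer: -1440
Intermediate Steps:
N(q, V) = 2*q
F(G) = (-4 + G)*(5 + G)/G (F(G) = ((G - 4)*(G + 5))/G = ((-4 + G)*(5 + G))/G = (-4 + G)*(5 + G)/G)
(N(2, -1)*20)*F(D(1)) = ((2*2)*20)*(1 + 1 - 20/1) = (4*20)*(1 + 1 - 20*1) = 80*(1 + 1 - 20) = 80*(-18) = -1440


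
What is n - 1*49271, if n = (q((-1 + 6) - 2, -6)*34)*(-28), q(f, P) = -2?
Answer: -47367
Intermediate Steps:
n = 1904 (n = -2*34*(-28) = -68*(-28) = 1904)
n - 1*49271 = 1904 - 1*49271 = 1904 - 49271 = -47367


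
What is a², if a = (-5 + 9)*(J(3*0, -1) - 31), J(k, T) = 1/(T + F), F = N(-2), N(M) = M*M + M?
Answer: 14400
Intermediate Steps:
N(M) = M + M² (N(M) = M² + M = M + M²)
F = 2 (F = -2*(1 - 2) = -2*(-1) = 2)
J(k, T) = 1/(2 + T) (J(k, T) = 1/(T + 2) = 1/(2 + T))
a = -120 (a = (-5 + 9)*(1/(2 - 1) - 31) = 4*(1/1 - 31) = 4*(1 - 31) = 4*(-30) = -120)
a² = (-120)² = 14400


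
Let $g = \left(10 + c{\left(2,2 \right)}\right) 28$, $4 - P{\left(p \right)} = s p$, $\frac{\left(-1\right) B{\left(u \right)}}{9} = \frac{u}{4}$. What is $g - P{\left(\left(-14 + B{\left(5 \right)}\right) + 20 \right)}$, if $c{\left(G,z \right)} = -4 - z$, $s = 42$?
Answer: $- \frac{225}{2} \approx -112.5$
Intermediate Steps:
$B{\left(u \right)} = - \frac{9 u}{4}$ ($B{\left(u \right)} = - 9 \frac{u}{4} = - \frac{9 u}{4}$)
$P{\left(p \right)} = 4 - 42 p$
$g = 112$ ($g = \left(10 - 6\right) 28 = 4 \cdot 28 = 112$)
$g - P{\left(\left(-14 + B{\left(5 \right)}\right) + 20 \right)} = 112 - \left(4 - 42 \left(\left(-14 - \frac{45}{4}\right) + 20\right)\right) = 112 - \left(4 - 42 \left(- \frac{101}{4} + 20\right)\right) = 112 - \left(4 - - \frac{441}{2}\right) = 112 - \left(4 + \frac{441}{2}\right) = 112 - \frac{449}{2} = - \frac{225}{2}$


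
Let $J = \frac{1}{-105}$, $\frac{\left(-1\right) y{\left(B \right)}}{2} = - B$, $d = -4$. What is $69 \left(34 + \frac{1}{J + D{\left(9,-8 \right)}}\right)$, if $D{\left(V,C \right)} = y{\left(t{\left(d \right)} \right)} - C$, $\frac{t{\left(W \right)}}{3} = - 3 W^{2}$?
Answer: $\frac{68967501}{29401} \approx 2345.8$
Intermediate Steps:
$t{\left(W \right)} = - 9 W^{2}$ ($t{\left(W \right)} = 3 \left(- 3 W^{2}\right) = - 9 W^{2}$)
$y{\left(B \right)} = 2 B$ ($y{\left(B \right)} = - 2 \left(- B\right) = 2 B$)
$J = - \frac{1}{105} \approx -0.0095238$
$D{\left(V,C \right)} = -288 - C$ ($D{\left(V,C \right)} = 2 \left(- 9 \left(-4\right)^{2}\right) - C = 2 \left(\left(-9\right) 16\right) - C = 2 \left(-144\right) - C = -288 - C$)
$69 \left(34 + \frac{1}{J + D{\left(9,-8 \right)}}\right) = 69 \left(34 + \frac{1}{- \frac{1}{105} - 280}\right) = 69 \left(34 + \frac{1}{- \frac{29401}{105}}\right) = 69 \left(34 - \frac{105}{29401}\right) = 69 \cdot \frac{999529}{29401} = \frac{68967501}{29401}$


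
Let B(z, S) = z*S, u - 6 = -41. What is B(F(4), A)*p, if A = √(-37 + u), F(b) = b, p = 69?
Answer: 1656*I*√2 ≈ 2341.9*I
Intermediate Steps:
u = -35 (u = 6 - 41 = -35)
A = 6*I*√2 (A = √(-37 - 35) = √(-72) = 6*I*√2 ≈ 8.4853*I)
B(z, S) = S*z
B(F(4), A)*p = ((6*I*√2)*4)*69 = (24*I*√2)*69 = 1656*I*√2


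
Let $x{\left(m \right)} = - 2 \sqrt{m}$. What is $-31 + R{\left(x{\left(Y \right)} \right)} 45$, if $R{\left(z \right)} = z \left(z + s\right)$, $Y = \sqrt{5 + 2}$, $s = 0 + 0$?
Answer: $-31 + 180 \sqrt{7} \approx 445.24$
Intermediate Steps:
$s = 0$
$Y = \sqrt{7} \approx 2.6458$
$R{\left(z \right)} = z^{2}$ ($R{\left(z \right)} = z \left(z + 0\right) = z z = z^{2}$)
$-31 + R{\left(x{\left(Y \right)} \right)} 45 = -31 + \left(- 2 \sqrt{\sqrt{7}}\right)^{2} \cdot 45 = -31 + \left(- 2 \sqrt[4]{7}\right)^{2} \cdot 45 = -31 + 4 \sqrt{7} \cdot 45 = -31 + 180 \sqrt{7}$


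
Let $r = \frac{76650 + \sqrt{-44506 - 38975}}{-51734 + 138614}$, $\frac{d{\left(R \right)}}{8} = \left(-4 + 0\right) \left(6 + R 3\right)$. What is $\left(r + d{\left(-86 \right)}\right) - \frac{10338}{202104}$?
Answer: $\frac{196678778027}{24387216} + \frac{i \sqrt{83481}}{86880} \approx 8064.8 + 0.0033256 i$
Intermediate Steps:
$d{\left(R \right)} = -192 - 96 R$ ($d{\left(R \right)} = 8 \left(-4 + 0\right) \left(6 + R 3\right) = 8 \left(- 4 \left(6 + 3 R\right)\right) = 8 \left(-24 - 12 R\right) = -192 - 96 R$)
$r = \frac{2555}{2896} + \frac{i \sqrt{83481}}{86880}$ ($r = \frac{76650 + \sqrt{-83481}}{86880} = \left(76650 + i \sqrt{83481}\right) \frac{1}{86880} = \frac{2555}{2896} + \frac{i \sqrt{83481}}{86880} \approx 0.88225 + 0.0033256 i$)
$\left(r + d{\left(-86 \right)}\right) - \frac{10338}{202104} = \left(\left(\frac{2555}{2896} + \frac{i \sqrt{83481}}{86880}\right) - -8064\right) - \frac{10338}{202104} = \left(\left(\frac{2555}{2896} + \frac{i \sqrt{83481}}{86880}\right) + \left(-192 + 8256\right)\right) - \frac{1723}{33684} = \left(\left(\frac{2555}{2896} + \frac{i \sqrt{83481}}{86880}\right) + 8064\right) - \frac{1723}{33684} = \left(\frac{23355899}{2896} + \frac{i \sqrt{83481}}{86880}\right) - \frac{1723}{33684} = \frac{196678778027}{24387216} + \frac{i \sqrt{83481}}{86880}$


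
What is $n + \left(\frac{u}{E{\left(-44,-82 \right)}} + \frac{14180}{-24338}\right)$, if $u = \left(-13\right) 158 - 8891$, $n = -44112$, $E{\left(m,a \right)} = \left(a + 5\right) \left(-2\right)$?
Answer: $- \frac{7527392407}{170366} \approx -44184.0$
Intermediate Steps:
$E{\left(m,a \right)} = -10 - 2 a$ ($E{\left(m,a \right)} = \left(5 + a\right) \left(-2\right) = -10 - 2 a$)
$u = -10945$ ($u = -2054 - 8891 = -10945$)
$n + \left(\frac{u}{E{\left(-44,-82 \right)}} + \frac{14180}{-24338}\right) = -44112 + \left(- \frac{10945}{-10 - -164} + \frac{14180}{-24338}\right) = -44112 + \left(- \frac{10945}{-10 + 164} + 14180 \left(- \frac{1}{24338}\right)\right) = -44112 - \left(\frac{7090}{12169} + \frac{10945}{154}\right) = -44112 - \frac{12207415}{170366} = - \frac{7527392407}{170366}$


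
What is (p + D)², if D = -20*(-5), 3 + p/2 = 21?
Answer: 18496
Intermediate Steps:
p = 36 (p = -6 + 2*21 = -6 + 42 = 36)
D = 100
(p + D)² = (36 + 100)² = 136² = 18496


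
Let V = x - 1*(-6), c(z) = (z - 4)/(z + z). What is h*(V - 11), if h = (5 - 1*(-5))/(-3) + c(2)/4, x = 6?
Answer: -83/24 ≈ -3.4583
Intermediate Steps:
c(z) = (-4 + z)/(2*z) (c(z) = (-4 + z)/((2*z)) = (-4 + z)*(1/(2*z)) = (-4 + z)/(2*z))
V = 12 (V = 6 - 1*(-6) = 6 + 6 = 12)
h = -83/24 (h = (5 - 1*(-5))/(-3) + ((1/2)*(-4 + 2)/2)/4 = (5 + 5)*(-1/3) + ((1/2)*(1/2)*(-2))*(1/4) = 10*(-1/3) - 1/2*1/4 = -10/3 - 1/8 = -83/24 ≈ -3.4583)
h*(V - 11) = -83*(12 - 11)/24 = -83/24*1 = -83/24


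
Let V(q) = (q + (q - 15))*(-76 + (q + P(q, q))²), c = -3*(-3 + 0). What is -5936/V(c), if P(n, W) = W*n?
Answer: -742/3009 ≈ -0.24659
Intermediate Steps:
c = 9 (c = -3*(-3) = 9)
V(q) = (-76 + (q + q²)²)*(-15 + 2*q) (V(q) = (q + (q - 15))*(-76 + (q + q*q)²) = (q + (-15 + q))*(-76 + (q + q²)²) = (-15 + 2*q)*(-76 + (q + q²)²) = (-76 + (q + q²)²)*(-15 + 2*q))
-5936/V(c) = -5936/(1140 - 152*9 - 15*9²*(1 + 9)² + 2*9³*(1 + 9)²) = -5936/(1140 - 1368 - 15*81*10² + 2*729*10²) = -5936/(1140 - 1368 - 15*81*100 + 2*729*100) = -5936/(1140 - 1368 - 121500 + 145800) = -5936/24072 = -5936*1/24072 = -742/3009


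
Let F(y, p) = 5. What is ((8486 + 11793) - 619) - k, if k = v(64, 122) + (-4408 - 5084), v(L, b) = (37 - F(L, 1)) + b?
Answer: 28998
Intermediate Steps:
v(L, b) = 32 + b (v(L, b) = (37 - 1*5) + b = (37 - 5) + b = 32 + b)
k = -9338 (k = (32 + 122) + (-4408 - 5084) = 154 - 9492 = -9338)
((8486 + 11793) - 619) - k = ((8486 + 11793) - 619) - 1*(-9338) = (20279 - 619) + 9338 = 19660 + 9338 = 28998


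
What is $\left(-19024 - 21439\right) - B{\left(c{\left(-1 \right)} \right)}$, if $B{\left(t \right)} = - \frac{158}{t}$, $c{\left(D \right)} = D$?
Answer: $-40621$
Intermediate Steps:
$\left(-19024 - 21439\right) - B{\left(c{\left(-1 \right)} \right)} = \left(-19024 - 21439\right) - - \frac{158}{-1} = -40463 - \left(-158\right) \left(-1\right) = -40463 - 158 = -40621$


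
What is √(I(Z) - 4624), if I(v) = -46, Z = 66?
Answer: I*√4670 ≈ 68.337*I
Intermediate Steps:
√(I(Z) - 4624) = √(-46 - 4624) = √(-4670) = I*√4670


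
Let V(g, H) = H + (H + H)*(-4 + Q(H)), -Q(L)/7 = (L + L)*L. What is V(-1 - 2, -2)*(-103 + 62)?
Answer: -9758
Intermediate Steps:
Q(L) = -14*L² (Q(L) = -7*(L + L)*L = -7*2*L*L = -14*L²)
V(g, H) = H + 2*H*(-4 - 14*H²) (V(g, H) = H + (H + H)*(-4 - 14*H²) = H + (2*H)*(-4 - 14*H²) = H + 2*H*(-4 - 14*H²))
V(-1 - 2, -2)*(-103 + 62) = (-28*(-2)³ - 7*(-2))*(-103 + 62) = (-28*(-8) + 14)*(-41) = (224 + 14)*(-41) = 238*(-41) = -9758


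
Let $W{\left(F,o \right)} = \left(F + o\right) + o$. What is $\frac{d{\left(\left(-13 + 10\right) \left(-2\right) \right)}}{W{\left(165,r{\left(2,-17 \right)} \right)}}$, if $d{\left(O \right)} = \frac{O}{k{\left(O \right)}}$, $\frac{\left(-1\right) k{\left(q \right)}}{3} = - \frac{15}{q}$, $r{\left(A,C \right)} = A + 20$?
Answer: $\frac{4}{1045} \approx 0.0038278$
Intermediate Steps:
$r{\left(A,C \right)} = 20 + A$
$k{\left(q \right)} = \frac{45}{q}$ ($k{\left(q \right)} = - 3 \left(- \frac{15}{q}\right) = \frac{45}{q}$)
$W{\left(F,o \right)} = F + 2 o$
$d{\left(O \right)} = \frac{O^{2}}{45}$ ($d{\left(O \right)} = \frac{O}{45 \frac{1}{O}} = O \frac{O}{45} = \frac{O^{2}}{45}$)
$\frac{d{\left(\left(-13 + 10\right) \left(-2\right) \right)}}{W{\left(165,r{\left(2,-17 \right)} \right)}} = \frac{\frac{1}{45} \left(\left(-13 + 10\right) \left(-2\right)\right)^{2}}{165 + 2 \left(20 + 2\right)} = \frac{\frac{1}{45} \left(\left(-3\right) \left(-2\right)\right)^{2}}{165 + 2 \cdot 22} = \frac{\frac{1}{45} \cdot 6^{2}}{165 + 44} = \frac{\frac{1}{45} \cdot 36}{209} = \frac{4}{5} \cdot \frac{1}{209} = \frac{4}{1045}$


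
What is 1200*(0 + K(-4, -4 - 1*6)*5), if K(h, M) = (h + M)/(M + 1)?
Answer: 28000/3 ≈ 9333.3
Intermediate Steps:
K(h, M) = (M + h)/(1 + M)
1200*(0 + K(-4, -4 - 1*6)*5) = 1200*(0 + (((-4 - 1*6) - 4)/(1 + (-4 - 1*6)))*5) = 1200*(0 + (((-4 - 6) - 4)/(1 + (-4 - 6)))*5) = 1200*(0 + ((-10 - 4)/(1 - 10))*5) = 1200*(0 + (-14/(-9))*5) = 1200*(0 - ⅑*(-14)*5) = 1200*(0 + (14/9)*5) = 1200*(0 + 70/9) = 1200*(70/9) = 28000/3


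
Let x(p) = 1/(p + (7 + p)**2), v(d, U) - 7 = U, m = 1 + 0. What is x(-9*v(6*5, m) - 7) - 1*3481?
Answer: -17770504/5105 ≈ -3481.0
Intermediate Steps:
m = 1
v(d, U) = 7 + U
x(-9*v(6*5, m) - 7) - 1*3481 = 1/((-9*(7 + 1) - 7) + (7 + (-9*(7 + 1) - 7))**2) - 1*3481 = 1/((-9*8 - 7) + (7 + (-9*8 - 7))**2) - 3481 = 1/((-72 - 7) + (7 + (-72 - 7))**2) - 3481 = 1/(-79 + (7 - 79)**2) - 3481 = 1/(-79 + (-72)**2) - 3481 = 1/(-79 + 5184) - 3481 = 1/5105 - 3481 = -17770504/5105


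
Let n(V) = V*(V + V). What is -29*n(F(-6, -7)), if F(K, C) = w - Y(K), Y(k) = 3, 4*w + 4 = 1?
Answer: -6525/8 ≈ -815.63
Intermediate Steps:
w = -3/4 (w = -1 + (1/4)*1 = -1 + 1/4 = -3/4 ≈ -0.75000)
F(K, C) = -15/4 (F(K, C) = -3/4 - 1*3 = -3/4 - 3 = -15/4)
n(V) = 2*V**2 (n(V) = V*(2*V) = 2*V**2)
-29*n(F(-6, -7)) = -58*(-15/4)**2 = -58*225/16 = -29*225/8 = -6525/8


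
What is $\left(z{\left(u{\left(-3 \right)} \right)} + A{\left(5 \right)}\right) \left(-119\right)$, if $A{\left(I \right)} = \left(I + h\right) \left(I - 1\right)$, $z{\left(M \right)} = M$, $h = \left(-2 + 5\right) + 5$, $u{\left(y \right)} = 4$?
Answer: $-6664$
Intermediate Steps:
$h = 8$ ($h = 3 + 5 = 8$)
$A{\left(I \right)} = \left(-1 + I\right) \left(8 + I\right)$ ($A{\left(I \right)} = \left(I + 8\right) \left(I - 1\right) = \left(8 + I\right) \left(-1 + I\right) = \left(-1 + I\right) \left(8 + I\right)$)
$\left(z{\left(u{\left(-3 \right)} \right)} + A{\left(5 \right)}\right) \left(-119\right) = \left(4 + \left(-8 + 5^{2} + 7 \cdot 5\right)\right) \left(-119\right) = \left(4 + \left(-8 + 25 + 35\right)\right) \left(-119\right) = \left(4 + 52\right) \left(-119\right) = 56 \left(-119\right) = -6664$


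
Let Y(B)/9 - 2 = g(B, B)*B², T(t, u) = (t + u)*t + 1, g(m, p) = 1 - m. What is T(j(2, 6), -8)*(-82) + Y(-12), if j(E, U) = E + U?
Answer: 16784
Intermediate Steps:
T(t, u) = 1 + t*(t + u) (T(t, u) = t*(t + u) + 1 = 1 + t*(t + u))
Y(B) = 18 + 9*B²*(1 - B) (Y(B) = 18 + 9*((1 - B)*B²) = 18 + 9*(B²*(1 - B)) = 18 + 9*B²*(1 - B))
T(j(2, 6), -8)*(-82) + Y(-12) = (1 + (2 + 6)² + (2 + 6)*(-8))*(-82) + (18 + 9*(-12)²*(1 - 1*(-12))) = (1 + 8² + 8*(-8))*(-82) + (18 + 9*144*(1 + 12)) = (1 + 64 - 64)*(-82) + (18 + 9*144*13) = 1*(-82) + (18 + 16848) = -82 + 16866 = 16784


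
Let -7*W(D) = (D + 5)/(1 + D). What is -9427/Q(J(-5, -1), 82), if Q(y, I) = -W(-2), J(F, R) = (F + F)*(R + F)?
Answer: 65989/3 ≈ 21996.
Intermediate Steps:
W(D) = -(5 + D)/(7*(1 + D)) (W(D) = -(D + 5)/(7*(1 + D)) = -(5 + D)/(7*(1 + D)))
J(F, R) = 2*F*(F + R) (J(F, R) = (2*F)*(F + R) = 2*F*(F + R))
Q(y, I) = -3/7 (Q(y, I) = -(-5 - 1*(-2))/(7*(1 - 2)) = -(-5 + 2)/(7*(-1)) = -(-1)*(-3)/7 = -1*3/7 = -3/7)
-9427/Q(J(-5, -1), 82) = -9427/(-3/7) = -9427*(-7/3) = 65989/3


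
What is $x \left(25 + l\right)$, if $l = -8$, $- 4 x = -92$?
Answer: $391$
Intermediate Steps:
$x = 23$ ($x = \left(- \frac{1}{4}\right) \left(-92\right) = 23$)
$x \left(25 + l\right) = 23 \left(25 - 8\right) = 23 \cdot 17 = 391$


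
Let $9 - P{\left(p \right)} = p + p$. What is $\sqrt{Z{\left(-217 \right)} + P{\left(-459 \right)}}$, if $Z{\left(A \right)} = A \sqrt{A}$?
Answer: $\sqrt{927 - 217 i \sqrt{217}} \approx 46.127 - 34.65 i$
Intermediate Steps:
$P{\left(p \right)} = 9 - 2 p$ ($P{\left(p \right)} = 9 - \left(p + p\right) = 9 - 2 p$)
$Z{\left(A \right)} = A^{\frac{3}{2}}$
$\sqrt{Z{\left(-217 \right)} + P{\left(-459 \right)}} = \sqrt{\left(-217\right)^{\frac{3}{2}} + \left(9 - -918\right)} = \sqrt{- 217 i \sqrt{217} + \left(9 + 918\right)} = \sqrt{- 217 i \sqrt{217} + 927} = \sqrt{927 - 217 i \sqrt{217}}$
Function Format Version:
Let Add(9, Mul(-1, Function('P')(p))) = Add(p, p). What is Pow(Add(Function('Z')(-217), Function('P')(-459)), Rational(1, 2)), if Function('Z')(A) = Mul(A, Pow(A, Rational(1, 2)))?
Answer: Pow(Add(927, Mul(-217, I, Pow(217, Rational(1, 2)))), Rational(1, 2)) ≈ Add(46.127, Mul(-34.650, I))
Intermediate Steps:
Function('P')(p) = Add(9, Mul(-2, p)) (Function('P')(p) = Add(9, Mul(-1, Add(p, p))) = Add(9, Mul(-1, Mul(2, p))) = Add(9, Mul(-2, p)))
Function('Z')(A) = Pow(A, Rational(3, 2))
Pow(Add(Function('Z')(-217), Function('P')(-459)), Rational(1, 2)) = Pow(Add(Pow(-217, Rational(3, 2)), Add(9, Mul(-2, -459))), Rational(1, 2)) = Pow(Add(Mul(-217, I, Pow(217, Rational(1, 2))), Add(9, 918)), Rational(1, 2)) = Pow(Add(Mul(-217, I, Pow(217, Rational(1, 2))), 927), Rational(1, 2)) = Pow(Add(927, Mul(-217, I, Pow(217, Rational(1, 2)))), Rational(1, 2))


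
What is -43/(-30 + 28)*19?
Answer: 817/2 ≈ 408.50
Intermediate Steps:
-43/(-30 + 28)*19 = -43/(-2)*19 = -43*(-½)*19 = (43/2)*19 = 817/2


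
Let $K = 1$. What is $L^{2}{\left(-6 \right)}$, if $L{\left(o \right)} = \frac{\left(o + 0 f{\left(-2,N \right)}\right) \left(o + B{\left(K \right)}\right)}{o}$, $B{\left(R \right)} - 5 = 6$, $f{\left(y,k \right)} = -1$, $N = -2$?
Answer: $25$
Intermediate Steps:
$B{\left(R \right)} = 11$ ($B{\left(R \right)} = 5 + 6 = 11$)
$L{\left(o \right)} = 11 + o$ ($L{\left(o \right)} = \frac{\left(o + 0 \left(-1\right)\right) \left(o + 11\right)}{o} = \frac{\left(o + 0\right) \left(11 + o\right)}{o} = \frac{o \left(11 + o\right)}{o} = 11 + o$)
$L^{2}{\left(-6 \right)} = \left(11 - 6\right)^{2} = 5^{2} = 25$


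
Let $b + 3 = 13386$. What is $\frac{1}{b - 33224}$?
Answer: $- \frac{1}{19841} \approx -5.0401 \cdot 10^{-5}$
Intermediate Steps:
$b = 13383$ ($b = -3 + 13386 = 13383$)
$\frac{1}{b - 33224} = \frac{1}{13383 - 33224} = \frac{1}{-19841} = - \frac{1}{19841}$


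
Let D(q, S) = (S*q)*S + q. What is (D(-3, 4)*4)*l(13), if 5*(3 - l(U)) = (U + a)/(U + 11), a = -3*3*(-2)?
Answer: -5593/10 ≈ -559.30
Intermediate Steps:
D(q, S) = q + q*S**2 (D(q, S) = q*S**2 + q = q + q*S**2)
a = 18 (a = -9*(-2) = 18)
l(U) = 3 - (18 + U)/(5*(11 + U)) (l(U) = 3 - (U + 18)/(5*(U + 11)) = 3 - (18 + U)/(5*(11 + U)))
(D(-3, 4)*4)*l(13) = (-3*(1 + 4**2)*4)*(7*(21 + 2*13)/(5*(11 + 13))) = (-3*(1 + 16)*4)*((7/5)*(21 + 26)/24) = (-3*17*4)*((7/5)*(1/24)*47) = -51*4*(329/120) = -204*329/120 = -5593/10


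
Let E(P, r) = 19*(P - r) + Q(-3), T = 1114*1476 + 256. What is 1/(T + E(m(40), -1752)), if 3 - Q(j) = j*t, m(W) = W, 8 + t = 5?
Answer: 1/1678562 ≈ 5.9575e-7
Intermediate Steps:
t = -3 (t = -8 + 5 = -3)
Q(j) = 3 + 3*j (Q(j) = 3 - j*(-3) = 3 - (-3)*j = 3 + 3*j)
T = 1644520 (T = 1644264 + 256 = 1644520)
E(P, r) = -6 - 19*r + 19*P (E(P, r) = 19*(P - r) + (3 + 3*(-3)) = (-19*r + 19*P) + (3 - 9) = (-19*r + 19*P) - 6 = -6 - 19*r + 19*P)
1/(T + E(m(40), -1752)) = 1/(1644520 + (-6 - 19*(-1752) + 19*40)) = 1/(1644520 + (-6 + 33288 + 760)) = 1/(1644520 + 34042) = 1/1678562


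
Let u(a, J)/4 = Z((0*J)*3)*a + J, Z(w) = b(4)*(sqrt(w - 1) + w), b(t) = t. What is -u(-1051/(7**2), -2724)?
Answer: 10896 + 16816*I/49 ≈ 10896.0 + 343.18*I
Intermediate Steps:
Z(w) = 4*w + 4*sqrt(-1 + w) (Z(w) = 4*(sqrt(w - 1) + w) = 4*(sqrt(-1 + w) + w) = 4*(w + sqrt(-1 + w)) = 4*w + 4*sqrt(-1 + w))
u(a, J) = 4*J + 16*I*a (u(a, J) = 4*((4*((0*J)*3) + 4*sqrt(-1 + (0*J)*3))*a + J) = 4*((4*(0*3) + 4*sqrt(-1 + 0*3))*a + J) = 4*((4*0 + 4*sqrt(-1 + 0))*a + J) = 4*((0 + 4*sqrt(-1))*a + J) = 4*((0 + 4*I)*a + J) = 4*((4*I)*a + J) = 4*(4*I*a + J) = 4*(J + 4*I*a) = 4*J + 16*I*a)
-u(-1051/(7**2), -2724) = -(4*(-2724) + 16*I*(-1051/(7**2))) = -(-10896 + 16*I*(-1051/49)) = -(-10896 - 16816*I/49) = 10896 + 16816*I/49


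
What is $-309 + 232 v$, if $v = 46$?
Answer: $10363$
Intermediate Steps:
$-309 + 232 v = -309 + 232 \cdot 46 = -309 + 10672 = 10363$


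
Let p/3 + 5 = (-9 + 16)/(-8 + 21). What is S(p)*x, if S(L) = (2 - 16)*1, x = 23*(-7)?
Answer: 2254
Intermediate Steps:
x = -161
p = -174/13 (p = -15 + 3*((-9 + 16)/(-8 + 21)) = -15 + 3*(7/13) = -15 + 21/13 = -174/13 ≈ -13.385)
S(L) = -14 (S(L) = -14*1 = -14)
S(p)*x = -14*(-161) = 2254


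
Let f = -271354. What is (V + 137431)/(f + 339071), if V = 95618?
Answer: 233049/67717 ≈ 3.4415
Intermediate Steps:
(V + 137431)/(f + 339071) = (95618 + 137431)/(-271354 + 339071) = 233049/67717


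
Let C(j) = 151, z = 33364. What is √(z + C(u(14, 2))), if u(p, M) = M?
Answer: √33515 ≈ 183.07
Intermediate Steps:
√(z + C(u(14, 2))) = √(33364 + 151) = √33515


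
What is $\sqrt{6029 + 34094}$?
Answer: $\sqrt{40123} \approx 200.31$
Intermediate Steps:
$\sqrt{6029 + 34094} = \sqrt{40123}$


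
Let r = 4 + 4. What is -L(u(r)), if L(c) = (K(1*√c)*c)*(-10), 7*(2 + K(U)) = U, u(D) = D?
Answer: -160 + 160*√2/7 ≈ -127.68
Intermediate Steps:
r = 8
K(U) = -2 + U/7
L(c) = -10*c*(-2 + √c/7) (L(c) = ((-2 + (1*√c)/7)*c)*(-10) = ((-2 + √c/7)*c)*(-10) = (c*(-2 + √c/7))*(-10) = -10*c*(-2 + √c/7))
-L(u(r)) = -(20*8 - 160*√2/7) = -(160 - 160*√2/7) = -160 + 160*√2/7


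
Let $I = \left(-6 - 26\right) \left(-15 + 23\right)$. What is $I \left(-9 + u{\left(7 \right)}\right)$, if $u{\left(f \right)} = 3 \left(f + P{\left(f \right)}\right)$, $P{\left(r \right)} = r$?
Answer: $-8448$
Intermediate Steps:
$u{\left(f \right)} = 6 f$ ($u{\left(f \right)} = 3 \left(f + f\right) = 3 \cdot 2 f = 6 f$)
$I = -256$ ($I = \left(-32\right) 8 = -256$)
$I \left(-9 + u{\left(7 \right)}\right) = - 256 \left(-9 + 6 \cdot 7\right) = - 256 \left(-9 + 42\right) = \left(-256\right) 33 = -8448$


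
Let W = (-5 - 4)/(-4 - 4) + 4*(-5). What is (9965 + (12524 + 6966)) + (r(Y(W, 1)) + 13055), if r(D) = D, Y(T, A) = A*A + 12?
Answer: 42523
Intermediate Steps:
W = -151/8 (W = -9/(-8) - 20 = -9*(-⅛) - 20 = 9/8 - 20 = -151/8 ≈ -18.875)
Y(T, A) = 12 + A² (Y(T, A) = A² + 12 = 12 + A²)
(9965 + (12524 + 6966)) + (r(Y(W, 1)) + 13055) = (9965 + (12524 + 6966)) + ((12 + 1²) + 13055) = (9965 + 19490) + ((12 + 1) + 13055) = 29455 + (13 + 13055) = 29455 + 13068 = 42523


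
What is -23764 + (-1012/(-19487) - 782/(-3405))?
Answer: -1576799591846/66353235 ≈ -23764.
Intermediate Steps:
-23764 + (-1012/(-19487) - 782/(-3405)) = -23764 + (-1012*(-1/19487) - 782*(-1/3405)) = -23764 + (1012/19487 + 782/3405) = -23764 + 18684694/66353235 = -1576799591846/66353235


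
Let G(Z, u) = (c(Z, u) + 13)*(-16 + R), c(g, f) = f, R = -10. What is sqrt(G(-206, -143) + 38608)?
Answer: 2*sqrt(10497) ≈ 204.91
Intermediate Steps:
G(Z, u) = -338 - 26*u (G(Z, u) = (u + 13)*(-16 - 10) = (13 + u)*(-26) = -338 - 26*u)
sqrt(G(-206, -143) + 38608) = sqrt((-338 - 26*(-143)) + 38608) = sqrt((-338 + 3718) + 38608) = sqrt(3380 + 38608) = sqrt(41988) = 2*sqrt(10497)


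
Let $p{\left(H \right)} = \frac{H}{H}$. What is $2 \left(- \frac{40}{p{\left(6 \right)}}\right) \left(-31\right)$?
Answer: $2480$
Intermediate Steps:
$p{\left(H \right)} = 1$
$2 \left(- \frac{40}{p{\left(6 \right)}}\right) \left(-31\right) = 2 \left(- \frac{40}{1}\right) \left(-31\right) = 2 \left(\left(-40\right) 1\right) \left(-31\right) = 2 \left(-40\right) \left(-31\right) = \left(-80\right) \left(-31\right) = 2480$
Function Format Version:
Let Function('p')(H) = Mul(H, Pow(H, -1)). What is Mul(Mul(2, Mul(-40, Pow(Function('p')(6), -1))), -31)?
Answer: 2480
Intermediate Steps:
Function('p')(H) = 1
Mul(Mul(2, Mul(-40, Pow(Function('p')(6), -1))), -31) = Mul(Mul(2, Mul(-40, Pow(1, -1))), -31) = Mul(Mul(2, Mul(-40, 1)), -31) = Mul(Mul(2, -40), -31) = Mul(-80, -31) = 2480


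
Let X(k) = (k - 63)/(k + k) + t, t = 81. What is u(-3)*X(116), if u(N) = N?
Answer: -56535/232 ≈ -243.69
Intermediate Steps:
X(k) = 81 + (-63 + k)/(2*k) (X(k) = (k - 63)/(k + k) + 81 = (-63 + k)/((2*k)) + 81 = (-63 + k)*(1/(2*k)) + 81 = (-63 + k)/(2*k) + 81 = 81 + (-63 + k)/(2*k))
u(-3)*X(116) = -3*(-63 + 163*116)/(2*116) = -3*(-63 + 18908)/(2*116) = -3*18845/(2*116) = -3*18845/232 = -56535/232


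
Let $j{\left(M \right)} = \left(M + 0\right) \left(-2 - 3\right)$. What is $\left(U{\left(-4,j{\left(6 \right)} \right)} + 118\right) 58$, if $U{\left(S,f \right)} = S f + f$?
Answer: $12064$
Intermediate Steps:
$j{\left(M \right)} = - 5 M$ ($j{\left(M \right)} = M \left(-5\right) = - 5 M$)
$U{\left(S,f \right)} = f + S f$
$\left(U{\left(-4,j{\left(6 \right)} \right)} + 118\right) 58 = \left(\left(-5\right) 6 \left(1 - 4\right) + 118\right) 58 = \left(\left(-30\right) \left(-3\right) + 118\right) 58 = \left(90 + 118\right) 58 = 208 \cdot 58 = 12064$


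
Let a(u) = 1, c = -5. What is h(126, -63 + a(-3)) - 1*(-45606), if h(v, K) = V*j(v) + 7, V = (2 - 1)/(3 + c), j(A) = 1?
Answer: 91225/2 ≈ 45613.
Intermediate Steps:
V = -½ (V = (2 - 1)/(3 - 5) = 1/(-2) = 1*(-½) = -½ ≈ -0.50000)
h(v, K) = 13/2 (h(v, K) = -½*1 + 7 = -½ + 7 = 13/2)
h(126, -63 + a(-3)) - 1*(-45606) = 13/2 - 1*(-45606) = 13/2 + 45606 = 91225/2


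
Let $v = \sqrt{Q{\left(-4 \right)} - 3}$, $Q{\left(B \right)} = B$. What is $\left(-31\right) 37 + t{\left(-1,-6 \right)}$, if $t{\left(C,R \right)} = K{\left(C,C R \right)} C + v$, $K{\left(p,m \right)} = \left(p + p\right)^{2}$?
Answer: $-1151 + i \sqrt{7} \approx -1151.0 + 2.6458 i$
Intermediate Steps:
$K{\left(p,m \right)} = 4 p^{2}$ ($K{\left(p,m \right)} = \left(2 p\right)^{2} = 4 p^{2}$)
$v = i \sqrt{7}$ ($v = \sqrt{-4 - 3} = \sqrt{-7} = i \sqrt{7} \approx 2.6458 i$)
$t{\left(C,R \right)} = 4 C^{3} + i \sqrt{7}$ ($t{\left(C,R \right)} = 4 C^{2} C + i \sqrt{7} = 4 C^{3} + i \sqrt{7}$)
$\left(-31\right) 37 + t{\left(-1,-6 \right)} = \left(-31\right) 37 + \left(4 \left(-1\right)^{3} + i \sqrt{7}\right) = -1147 + \left(4 \left(-1\right) + i \sqrt{7}\right) = -1147 - \left(4 - i \sqrt{7}\right) = -1151 + i \sqrt{7}$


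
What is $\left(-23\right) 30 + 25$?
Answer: $-665$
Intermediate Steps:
$\left(-23\right) 30 + 25 = -690 + 25 = -665$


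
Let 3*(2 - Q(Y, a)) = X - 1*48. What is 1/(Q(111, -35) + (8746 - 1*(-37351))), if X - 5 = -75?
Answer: 3/138415 ≈ 2.1674e-5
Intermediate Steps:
X = -70 (X = 5 - 75 = -70)
Q(Y, a) = 124/3 (Q(Y, a) = 2 - (-70 - 1*48)/3 = 2 - (-70 - 48)/3 = 2 - ⅓*(-118) = 2 + 118/3 = 124/3)
1/(Q(111, -35) + (8746 - 1*(-37351))) = 1/(124/3 + (8746 - 1*(-37351))) = 1/(124/3 + (8746 + 37351)) = 1/(124/3 + 46097) = 1/(138415/3) = 3/138415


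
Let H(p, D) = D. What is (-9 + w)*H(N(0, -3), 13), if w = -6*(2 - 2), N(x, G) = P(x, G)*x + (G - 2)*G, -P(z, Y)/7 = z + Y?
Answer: -117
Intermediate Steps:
P(z, Y) = -7*Y - 7*z (P(z, Y) = -7*(z + Y) = -7*(Y + z) = -7*Y - 7*z)
N(x, G) = G*(-2 + G) + x*(-7*G - 7*x) (N(x, G) = (-7*G - 7*x)*x + (G - 2)*G = x*(-7*G - 7*x) + (-2 + G)*G = x*(-7*G - 7*x) + G*(-2 + G) = G*(-2 + G) + x*(-7*G - 7*x))
w = 0 (w = -6*0 = 0)
(-9 + w)*H(N(0, -3), 13) = (-9 + 0)*13 = -9*13 = -117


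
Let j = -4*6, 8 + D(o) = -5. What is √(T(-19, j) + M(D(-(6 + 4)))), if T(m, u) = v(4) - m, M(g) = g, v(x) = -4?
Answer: √2 ≈ 1.4142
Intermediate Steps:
D(o) = -13 (D(o) = -8 - 5 = -13)
j = -24
T(m, u) = -4 - m
√(T(-19, j) + M(D(-(6 + 4)))) = √((-4 - 1*(-19)) - 13) = √((-4 + 19) - 13) = √(15 - 13) = √2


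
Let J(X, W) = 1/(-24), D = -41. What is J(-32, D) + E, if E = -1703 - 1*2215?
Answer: -94033/24 ≈ -3918.0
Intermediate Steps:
J(X, W) = -1/24
E = -3918 (E = -1703 - 2215 = -3918)
J(-32, D) + E = -1/24 - 3918 = -94033/24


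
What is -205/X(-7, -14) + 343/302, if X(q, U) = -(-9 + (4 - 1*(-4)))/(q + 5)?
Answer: 124163/302 ≈ 411.14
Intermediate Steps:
X(q, U) = 1/(5 + q) (X(q, U) = -(-9 + (4 + 4))/(5 + q) = -(-9 + 8)/(5 + q) = -(-1)/(5 + q) = 1/(5 + q))
-205/X(-7, -14) + 343/302 = -205/(1/(5 - 7)) + 343/302 = -205/(1/(-2)) + 343*(1/302) = -205/(-½) + 343/302 = -205*(-2) + 343/302 = 410 + 343/302 = 124163/302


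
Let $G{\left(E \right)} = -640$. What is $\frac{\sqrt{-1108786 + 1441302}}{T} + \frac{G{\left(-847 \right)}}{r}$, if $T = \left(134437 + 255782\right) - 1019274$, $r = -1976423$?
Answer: $\frac{640}{1976423} - \frac{2 \sqrt{83129}}{629055} \approx -0.00059286$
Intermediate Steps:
$T = -629055$ ($T = 390219 - 1019274 = -629055$)
$\frac{\sqrt{-1108786 + 1441302}}{T} + \frac{G{\left(-847 \right)}}{r} = \frac{\sqrt{-1108786 + 1441302}}{-629055} - \frac{640}{-1976423} = \sqrt{332516} \left(- \frac{1}{629055}\right) - - \frac{640}{1976423} = 2 \sqrt{83129} \left(- \frac{1}{629055}\right) + \frac{640}{1976423} = - \frac{2 \sqrt{83129}}{629055} + \frac{640}{1976423} = \frac{640}{1976423} - \frac{2 \sqrt{83129}}{629055}$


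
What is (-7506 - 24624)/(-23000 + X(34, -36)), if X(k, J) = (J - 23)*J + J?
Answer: 16065/10456 ≈ 1.5364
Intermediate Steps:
X(k, J) = J + J*(-23 + J) (X(k, J) = (-23 + J)*J + J = J*(-23 + J) + J = J + J*(-23 + J))
(-7506 - 24624)/(-23000 + X(34, -36)) = (-7506 - 24624)/(-23000 - 36*(-22 - 36)) = -32130/(-23000 - 36*(-58)) = -32130/(-23000 + 2088) = -32130/(-20912) = -32130*(-1/20912) = 16065/10456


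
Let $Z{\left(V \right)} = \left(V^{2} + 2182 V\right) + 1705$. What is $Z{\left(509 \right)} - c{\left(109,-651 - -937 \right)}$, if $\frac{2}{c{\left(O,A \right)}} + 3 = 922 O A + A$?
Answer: $\frac{39418443690462}{28742711} \approx 1.3714 \cdot 10^{6}$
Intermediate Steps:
$c{\left(O,A \right)} = \frac{2}{-3 + A + 922 A O}$ ($c{\left(O,A \right)} = \frac{2}{-3 + \left(922 O A + A\right)} = \frac{2}{-3 + \left(922 A O + A\right)} = \frac{2}{-3 + \left(A + 922 A O\right)} = \frac{2}{-3 + A + 922 A O}$)
$Z{\left(V \right)} = 1705 + V^{2} + 2182 V$
$Z{\left(509 \right)} - c{\left(109,-651 - -937 \right)} = \left(1705 + 509^{2} + 2182 \cdot 509\right) - \frac{2}{-3 - -286 + 922 \left(-651 - -937\right) 109} = \left(1705 + 259081 + 1110638\right) - \frac{2}{-3 + \left(-651 + 937\right) + 922 \left(-651 + 937\right) 109} = 1371424 - \frac{2}{-3 + 286 + 922 \cdot 286 \cdot 109} = 1371424 - \frac{2}{-3 + 286 + 28742428} = 1371424 - \frac{2}{28742711} = \frac{39418443690462}{28742711}$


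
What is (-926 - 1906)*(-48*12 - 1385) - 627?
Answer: 5552925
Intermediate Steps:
(-926 - 1906)*(-48*12 - 1385) - 627 = -2832*(-576 - 1385) - 627 = -2832*(-1961) - 627 = 5553552 - 627 = 5552925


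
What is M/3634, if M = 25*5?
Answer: 125/3634 ≈ 0.034397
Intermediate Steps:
M = 125
M/3634 = 125/3634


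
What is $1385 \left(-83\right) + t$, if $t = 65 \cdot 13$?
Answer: $-114110$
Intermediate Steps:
$t = 845$
$1385 \left(-83\right) + t = 1385 \left(-83\right) + 845 = -114955 + 845 = -114110$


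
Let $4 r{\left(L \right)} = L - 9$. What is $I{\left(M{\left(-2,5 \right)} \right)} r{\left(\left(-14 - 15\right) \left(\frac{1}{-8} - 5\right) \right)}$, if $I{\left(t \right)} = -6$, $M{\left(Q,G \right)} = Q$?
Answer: $- \frac{3351}{16} \approx -209.44$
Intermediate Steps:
$r{\left(L \right)} = - \frac{9}{4} + \frac{L}{4}$ ($r{\left(L \right)} = \frac{L - 9}{4} = \frac{-9 + L}{4} = - \frac{9}{4} + \frac{L}{4}$)
$I{\left(M{\left(-2,5 \right)} \right)} r{\left(\left(-14 - 15\right) \left(\frac{1}{-8} - 5\right) \right)} = - 6 \left(- \frac{9}{4} + \frac{\left(-14 - 15\right) \left(\frac{1}{-8} - 5\right)}{4}\right) = - 6 \left(- \frac{9}{4} + \frac{\left(-29\right) \left(- \frac{1}{8} - 5\right)}{4}\right) = - 6 \left(- \frac{9}{4} + \frac{\left(-29\right) \left(- \frac{41}{8}\right)}{4}\right) = - 6 \left(- \frac{9}{4} + \frac{1}{4} \cdot \frac{1189}{8}\right) = - 6 \left(- \frac{9}{4} + \frac{1189}{32}\right) = \left(-6\right) \frac{1117}{32} = - \frac{3351}{16}$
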